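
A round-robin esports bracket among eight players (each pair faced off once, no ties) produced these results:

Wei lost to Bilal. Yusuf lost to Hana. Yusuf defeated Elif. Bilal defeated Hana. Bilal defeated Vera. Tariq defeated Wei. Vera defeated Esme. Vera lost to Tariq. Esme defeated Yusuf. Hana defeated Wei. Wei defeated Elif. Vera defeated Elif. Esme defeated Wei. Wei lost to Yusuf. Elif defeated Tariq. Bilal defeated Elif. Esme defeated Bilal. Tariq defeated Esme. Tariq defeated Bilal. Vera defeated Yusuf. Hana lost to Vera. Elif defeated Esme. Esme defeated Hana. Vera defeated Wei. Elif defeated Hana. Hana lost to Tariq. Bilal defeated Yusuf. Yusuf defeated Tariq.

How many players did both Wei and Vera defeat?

1

Wei beat: Elif.
Vera beat: Yusuf, Esme, Hana, Wei, Elif.
Both beat: Elif — 1.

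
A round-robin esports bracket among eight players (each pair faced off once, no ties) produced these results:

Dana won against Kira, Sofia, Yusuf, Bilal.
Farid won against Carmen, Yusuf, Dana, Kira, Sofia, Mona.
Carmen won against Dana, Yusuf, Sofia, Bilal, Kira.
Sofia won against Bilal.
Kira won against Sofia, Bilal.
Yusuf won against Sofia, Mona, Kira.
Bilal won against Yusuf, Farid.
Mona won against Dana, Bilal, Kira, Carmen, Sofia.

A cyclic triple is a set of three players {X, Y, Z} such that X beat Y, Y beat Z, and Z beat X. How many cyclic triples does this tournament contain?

Win totals: Yusuf 3, Sofia 1, Kira 2, Farid 6, Bilal 2, Carmen 5, Dana 4, Mona 5.
A player with w wins dominates both others in C(w,2) triples; summing gives 3 + 0 + 1 + 15 + 1 + 10 + 6 + 10 = 46 transitive triples.
Total triples C(8,3) = 56, so cyclic triples = 56 − 46 = 10.

10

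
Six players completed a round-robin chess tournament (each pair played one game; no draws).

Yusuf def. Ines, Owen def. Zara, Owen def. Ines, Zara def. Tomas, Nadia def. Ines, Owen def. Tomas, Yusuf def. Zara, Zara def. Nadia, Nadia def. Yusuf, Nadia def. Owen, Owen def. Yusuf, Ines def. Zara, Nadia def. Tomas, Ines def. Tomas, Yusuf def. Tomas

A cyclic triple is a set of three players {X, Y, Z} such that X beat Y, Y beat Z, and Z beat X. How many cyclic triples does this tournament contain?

3

Of the C(6,3) = 20 triples, the cyclic ones are: {Owen, Nadia, Zara}; {Nadia, Ines, Zara}; {Nadia, Yusuf, Zara}.
That is 3.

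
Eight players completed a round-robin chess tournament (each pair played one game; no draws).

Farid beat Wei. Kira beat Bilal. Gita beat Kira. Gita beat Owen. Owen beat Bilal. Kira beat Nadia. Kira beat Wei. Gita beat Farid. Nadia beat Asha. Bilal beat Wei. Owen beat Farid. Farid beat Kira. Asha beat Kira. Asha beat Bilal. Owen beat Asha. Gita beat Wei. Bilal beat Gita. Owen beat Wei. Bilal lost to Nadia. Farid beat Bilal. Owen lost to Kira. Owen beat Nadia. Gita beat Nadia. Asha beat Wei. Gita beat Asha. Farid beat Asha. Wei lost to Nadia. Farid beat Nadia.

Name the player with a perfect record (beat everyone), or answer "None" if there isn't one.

Highest win total is Gita with 6 (out of 7 possible).
Gita lost to Bilal, so no player went undefeated.

None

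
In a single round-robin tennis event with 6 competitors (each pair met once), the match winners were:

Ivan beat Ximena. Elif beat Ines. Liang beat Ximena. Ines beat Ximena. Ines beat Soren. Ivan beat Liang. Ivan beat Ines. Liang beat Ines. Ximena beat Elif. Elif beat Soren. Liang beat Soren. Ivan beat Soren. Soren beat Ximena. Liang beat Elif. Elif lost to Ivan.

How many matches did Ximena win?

Ximena's results: beat Elif; lost to Ivan, Liang, Soren, Ines.
That is 1 win.

1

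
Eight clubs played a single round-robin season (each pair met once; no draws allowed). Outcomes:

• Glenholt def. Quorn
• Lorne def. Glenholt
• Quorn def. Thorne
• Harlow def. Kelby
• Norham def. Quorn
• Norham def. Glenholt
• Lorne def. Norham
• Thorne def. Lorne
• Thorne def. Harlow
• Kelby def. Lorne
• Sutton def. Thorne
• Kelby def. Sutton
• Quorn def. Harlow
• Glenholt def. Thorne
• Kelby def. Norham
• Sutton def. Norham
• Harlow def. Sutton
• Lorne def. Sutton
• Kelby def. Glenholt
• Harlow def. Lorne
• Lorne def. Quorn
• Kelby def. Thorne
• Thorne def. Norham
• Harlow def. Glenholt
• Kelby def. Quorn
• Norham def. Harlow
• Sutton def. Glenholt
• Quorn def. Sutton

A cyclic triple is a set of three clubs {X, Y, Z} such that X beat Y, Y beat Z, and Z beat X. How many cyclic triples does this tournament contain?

16

Win totals: Glenholt 2, Harlow 4, Sutton 3, Quorn 3, Thorne 3, Kelby 6, Norham 3, Lorne 4.
A club with w wins dominates both others in C(w,2) triples; summing gives 1 + 6 + 3 + 3 + 3 + 15 + 3 + 6 = 40 transitive triples.
Total triples C(8,3) = 56, so cyclic triples = 56 − 40 = 16.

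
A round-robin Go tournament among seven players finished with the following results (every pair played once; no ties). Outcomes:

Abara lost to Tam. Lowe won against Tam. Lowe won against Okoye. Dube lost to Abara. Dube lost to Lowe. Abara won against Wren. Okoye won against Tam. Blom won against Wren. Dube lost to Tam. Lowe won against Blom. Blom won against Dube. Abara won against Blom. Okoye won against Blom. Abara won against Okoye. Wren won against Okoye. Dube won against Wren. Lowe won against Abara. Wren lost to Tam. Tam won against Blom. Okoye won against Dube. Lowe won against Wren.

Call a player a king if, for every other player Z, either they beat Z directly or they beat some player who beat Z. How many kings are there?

1

Blom cannot reach Tam, Abara, Lowe in two steps.
Wren cannot reach Abara, Lowe in two steps.
Tam cannot reach Lowe in two steps.
Okoye cannot reach Lowe in two steps.
Abara cannot reach Lowe in two steps.
Lowe reaches everyone (king).
Dube cannot reach Blom, Tam, Abara, Lowe in two steps.
Kings: Lowe — 1.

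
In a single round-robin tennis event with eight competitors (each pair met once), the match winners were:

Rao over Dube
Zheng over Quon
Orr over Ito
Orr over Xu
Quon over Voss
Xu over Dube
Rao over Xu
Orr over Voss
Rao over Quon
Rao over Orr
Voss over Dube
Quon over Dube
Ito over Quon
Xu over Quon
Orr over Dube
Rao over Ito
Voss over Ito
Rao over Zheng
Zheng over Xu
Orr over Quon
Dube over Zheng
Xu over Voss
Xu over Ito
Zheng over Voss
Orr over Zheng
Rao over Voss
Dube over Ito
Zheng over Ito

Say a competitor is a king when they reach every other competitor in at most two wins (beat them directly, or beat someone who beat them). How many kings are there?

1

Orr cannot reach Rao in two steps.
Voss cannot reach Orr, Rao, Xu in two steps.
Quon cannot reach Orr, Rao, Xu in two steps.
Dube cannot reach Orr, Rao in two steps.
Ito cannot reach Orr, Rao, Xu, Zheng in two steps.
Rao reaches everyone (king).
Xu cannot reach Orr, Rao in two steps.
Zheng cannot reach Orr, Rao in two steps.
Kings: Rao — 1.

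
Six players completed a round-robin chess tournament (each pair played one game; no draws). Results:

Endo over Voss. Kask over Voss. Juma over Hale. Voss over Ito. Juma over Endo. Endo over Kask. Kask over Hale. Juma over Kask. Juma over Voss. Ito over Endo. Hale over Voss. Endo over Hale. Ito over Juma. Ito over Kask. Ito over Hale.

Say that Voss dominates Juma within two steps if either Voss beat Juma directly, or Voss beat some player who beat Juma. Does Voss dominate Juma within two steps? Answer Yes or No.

Yes

Voss did not beat Juma directly.
Voss beat Ito. Of those, Ito beat Juma.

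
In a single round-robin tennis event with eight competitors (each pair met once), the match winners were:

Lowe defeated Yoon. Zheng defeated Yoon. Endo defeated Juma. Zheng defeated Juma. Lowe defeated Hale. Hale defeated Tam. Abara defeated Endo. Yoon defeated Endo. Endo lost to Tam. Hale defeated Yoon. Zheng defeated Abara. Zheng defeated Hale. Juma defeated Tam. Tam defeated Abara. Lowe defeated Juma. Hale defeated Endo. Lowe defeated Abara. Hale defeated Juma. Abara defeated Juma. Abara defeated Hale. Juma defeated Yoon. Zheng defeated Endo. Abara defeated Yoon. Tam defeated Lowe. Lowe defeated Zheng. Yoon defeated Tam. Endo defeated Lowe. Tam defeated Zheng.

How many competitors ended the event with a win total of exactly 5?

2

Win totals: Abara 4, Lowe 5, Tam 4, Hale 4, Zheng 5, Juma 2, Endo 2, Yoon 2.
Exactly 5: Lowe, Zheng — 2 competitors.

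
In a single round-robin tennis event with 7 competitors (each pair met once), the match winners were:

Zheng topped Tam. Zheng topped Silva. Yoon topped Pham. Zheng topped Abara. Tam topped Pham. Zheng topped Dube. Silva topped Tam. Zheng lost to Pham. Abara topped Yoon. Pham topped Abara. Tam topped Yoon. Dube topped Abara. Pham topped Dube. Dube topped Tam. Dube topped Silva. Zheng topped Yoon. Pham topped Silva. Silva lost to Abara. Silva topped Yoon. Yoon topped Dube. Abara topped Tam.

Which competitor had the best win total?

Zheng

Win totals: Abara 3, Tam 2, Pham 4, Yoon 2, Silva 2, Zheng 5, Dube 3.
Zheng leads with 5 wins (next highest: 4).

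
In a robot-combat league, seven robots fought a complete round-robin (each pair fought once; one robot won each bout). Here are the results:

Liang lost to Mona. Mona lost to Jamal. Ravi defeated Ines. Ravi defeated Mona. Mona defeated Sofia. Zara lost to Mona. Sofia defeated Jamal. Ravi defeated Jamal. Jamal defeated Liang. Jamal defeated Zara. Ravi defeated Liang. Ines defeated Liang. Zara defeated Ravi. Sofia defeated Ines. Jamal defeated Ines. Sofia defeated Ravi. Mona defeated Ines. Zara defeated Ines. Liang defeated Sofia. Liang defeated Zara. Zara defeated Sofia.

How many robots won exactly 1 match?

Win totals: Ravi 4, Mona 4, Liang 2, Zara 3, Ines 1, Sofia 3, Jamal 4.
Exactly 1: Ines — 1 robot.

1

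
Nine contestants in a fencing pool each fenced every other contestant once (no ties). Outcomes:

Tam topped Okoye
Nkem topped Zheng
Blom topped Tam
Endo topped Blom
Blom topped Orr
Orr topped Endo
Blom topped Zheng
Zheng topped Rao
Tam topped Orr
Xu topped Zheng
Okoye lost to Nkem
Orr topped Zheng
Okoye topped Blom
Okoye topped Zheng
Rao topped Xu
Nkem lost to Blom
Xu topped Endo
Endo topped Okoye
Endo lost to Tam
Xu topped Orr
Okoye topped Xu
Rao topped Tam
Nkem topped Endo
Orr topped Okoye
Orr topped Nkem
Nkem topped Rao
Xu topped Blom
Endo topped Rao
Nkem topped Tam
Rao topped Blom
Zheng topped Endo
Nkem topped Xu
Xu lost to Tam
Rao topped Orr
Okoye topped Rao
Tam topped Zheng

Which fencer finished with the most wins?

Win totals: Orr 4, Nkem 6, Endo 3, Blom 4, Rao 4, Xu 4, Tam 5, Okoye 4, Zheng 2.
Nkem leads with 6 wins (next highest: 5).

Nkem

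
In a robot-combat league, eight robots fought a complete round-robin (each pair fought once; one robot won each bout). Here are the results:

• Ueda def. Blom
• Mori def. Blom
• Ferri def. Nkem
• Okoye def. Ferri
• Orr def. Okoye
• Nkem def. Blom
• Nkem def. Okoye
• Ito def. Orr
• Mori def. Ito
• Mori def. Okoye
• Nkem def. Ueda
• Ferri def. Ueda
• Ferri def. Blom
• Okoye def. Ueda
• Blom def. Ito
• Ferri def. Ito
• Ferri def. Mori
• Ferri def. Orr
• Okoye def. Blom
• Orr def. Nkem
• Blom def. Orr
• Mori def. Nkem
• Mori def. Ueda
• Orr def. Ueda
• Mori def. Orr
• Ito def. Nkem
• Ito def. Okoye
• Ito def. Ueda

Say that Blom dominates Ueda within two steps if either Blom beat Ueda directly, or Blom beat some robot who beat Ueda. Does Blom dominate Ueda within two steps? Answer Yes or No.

Yes

Blom did not beat Ueda directly.
Blom beat Ito, Orr. Of those, Ito beat Ueda.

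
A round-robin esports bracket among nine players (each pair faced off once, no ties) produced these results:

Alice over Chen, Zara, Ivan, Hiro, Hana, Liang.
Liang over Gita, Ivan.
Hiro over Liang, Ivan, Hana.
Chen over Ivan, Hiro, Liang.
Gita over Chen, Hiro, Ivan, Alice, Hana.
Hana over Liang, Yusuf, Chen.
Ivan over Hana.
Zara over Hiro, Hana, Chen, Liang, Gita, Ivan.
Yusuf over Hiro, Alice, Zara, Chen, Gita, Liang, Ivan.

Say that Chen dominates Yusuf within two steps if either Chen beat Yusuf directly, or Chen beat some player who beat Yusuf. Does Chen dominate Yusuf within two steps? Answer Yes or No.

No

Chen did not beat Yusuf directly.
Chen beat Hiro, Liang, Ivan, but each of them lost to Yusuf. No two-step path.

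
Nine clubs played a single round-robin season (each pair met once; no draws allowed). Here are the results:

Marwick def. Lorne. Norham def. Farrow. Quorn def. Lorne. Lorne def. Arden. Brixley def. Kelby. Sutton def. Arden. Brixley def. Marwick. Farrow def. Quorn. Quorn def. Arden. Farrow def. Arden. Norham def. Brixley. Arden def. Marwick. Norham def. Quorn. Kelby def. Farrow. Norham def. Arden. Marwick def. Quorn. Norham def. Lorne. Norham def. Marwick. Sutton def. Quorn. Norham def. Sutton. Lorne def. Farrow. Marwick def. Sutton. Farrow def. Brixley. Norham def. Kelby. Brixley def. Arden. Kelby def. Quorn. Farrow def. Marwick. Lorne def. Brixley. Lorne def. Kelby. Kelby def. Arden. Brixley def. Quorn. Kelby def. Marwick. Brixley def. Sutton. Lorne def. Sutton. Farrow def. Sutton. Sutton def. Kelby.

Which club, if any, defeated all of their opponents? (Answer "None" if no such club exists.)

Norham has 8 wins out of 8 opponents — a perfect record.

Norham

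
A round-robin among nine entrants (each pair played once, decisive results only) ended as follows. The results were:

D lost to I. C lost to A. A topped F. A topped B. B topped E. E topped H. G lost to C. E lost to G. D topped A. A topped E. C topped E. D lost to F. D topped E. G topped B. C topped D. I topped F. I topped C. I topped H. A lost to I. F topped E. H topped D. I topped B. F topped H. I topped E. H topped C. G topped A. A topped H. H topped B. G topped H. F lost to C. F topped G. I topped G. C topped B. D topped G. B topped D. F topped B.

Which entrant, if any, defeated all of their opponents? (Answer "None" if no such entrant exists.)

I

I has 8 wins out of 8 opponents — a perfect record.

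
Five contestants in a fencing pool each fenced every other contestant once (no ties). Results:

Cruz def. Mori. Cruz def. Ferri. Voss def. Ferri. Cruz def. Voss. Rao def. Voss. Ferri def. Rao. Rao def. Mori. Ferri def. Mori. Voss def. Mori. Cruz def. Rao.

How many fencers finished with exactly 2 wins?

3

Win totals: Cruz 4, Mori 0, Ferri 2, Voss 2, Rao 2.
Exactly 2: Ferri, Voss, Rao — 3 fencers.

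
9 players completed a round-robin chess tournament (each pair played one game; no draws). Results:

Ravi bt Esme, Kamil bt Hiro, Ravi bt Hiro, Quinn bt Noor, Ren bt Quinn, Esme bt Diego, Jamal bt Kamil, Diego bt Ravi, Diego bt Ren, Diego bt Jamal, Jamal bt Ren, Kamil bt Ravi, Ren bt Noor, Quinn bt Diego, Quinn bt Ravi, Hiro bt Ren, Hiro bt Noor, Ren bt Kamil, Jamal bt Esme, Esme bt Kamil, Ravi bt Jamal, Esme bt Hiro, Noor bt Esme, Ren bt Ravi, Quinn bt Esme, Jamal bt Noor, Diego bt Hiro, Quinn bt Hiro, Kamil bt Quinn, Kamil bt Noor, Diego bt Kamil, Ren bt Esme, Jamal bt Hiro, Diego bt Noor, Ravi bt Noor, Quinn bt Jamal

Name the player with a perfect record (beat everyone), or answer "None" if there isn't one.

None

Highest win total is Quinn with 6 (out of 8 possible).
Quinn lost to Kamil, Ren, so no player went undefeated.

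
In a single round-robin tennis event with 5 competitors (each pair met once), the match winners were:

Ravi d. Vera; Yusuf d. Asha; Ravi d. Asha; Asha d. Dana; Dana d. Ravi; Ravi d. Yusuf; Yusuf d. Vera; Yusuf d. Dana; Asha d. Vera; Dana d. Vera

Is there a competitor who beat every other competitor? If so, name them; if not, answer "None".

Highest win total is Yusuf with 3 (out of 4 possible).
Yusuf lost to Ravi, so no competitor went undefeated.

None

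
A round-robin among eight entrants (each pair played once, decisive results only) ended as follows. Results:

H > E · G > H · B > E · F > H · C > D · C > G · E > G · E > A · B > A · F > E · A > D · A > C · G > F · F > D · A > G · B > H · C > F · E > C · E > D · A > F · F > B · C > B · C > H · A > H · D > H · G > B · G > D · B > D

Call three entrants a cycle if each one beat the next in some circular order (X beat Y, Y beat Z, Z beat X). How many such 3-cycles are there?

Win totals: A 5, B 4, C 5, D 1, E 4, F 4, G 4, H 1.
An entrant with w wins dominates both others in C(w,2) triples; summing gives 10 + 6 + 10 + 0 + 6 + 6 + 6 + 0 = 44 transitive triples.
Total triples C(8,3) = 56, so cyclic triples = 56 − 44 = 12.

12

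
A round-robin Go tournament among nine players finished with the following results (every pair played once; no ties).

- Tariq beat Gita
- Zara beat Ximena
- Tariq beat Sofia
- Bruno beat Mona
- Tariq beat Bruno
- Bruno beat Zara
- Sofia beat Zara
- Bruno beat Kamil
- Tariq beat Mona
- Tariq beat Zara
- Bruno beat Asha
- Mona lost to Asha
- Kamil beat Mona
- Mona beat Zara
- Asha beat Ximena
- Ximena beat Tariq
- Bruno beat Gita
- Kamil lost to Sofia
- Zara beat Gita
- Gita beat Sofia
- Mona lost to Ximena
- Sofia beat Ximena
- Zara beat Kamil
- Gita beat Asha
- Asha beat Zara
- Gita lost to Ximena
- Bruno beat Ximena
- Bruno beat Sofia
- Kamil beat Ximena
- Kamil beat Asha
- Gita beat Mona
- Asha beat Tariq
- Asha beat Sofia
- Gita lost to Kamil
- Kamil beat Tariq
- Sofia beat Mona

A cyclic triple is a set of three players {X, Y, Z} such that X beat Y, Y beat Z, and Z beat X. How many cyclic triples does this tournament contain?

Win totals: Asha 5, Sofia 4, Bruno 7, Zara 3, Gita 3, Mona 1, Tariq 5, Kamil 5, Ximena 3.
A player with w wins dominates both others in C(w,2) triples; summing gives 10 + 6 + 21 + 3 + 3 + 0 + 10 + 10 + 3 = 66 transitive triples.
Total triples C(9,3) = 84, so cyclic triples = 84 − 66 = 18.

18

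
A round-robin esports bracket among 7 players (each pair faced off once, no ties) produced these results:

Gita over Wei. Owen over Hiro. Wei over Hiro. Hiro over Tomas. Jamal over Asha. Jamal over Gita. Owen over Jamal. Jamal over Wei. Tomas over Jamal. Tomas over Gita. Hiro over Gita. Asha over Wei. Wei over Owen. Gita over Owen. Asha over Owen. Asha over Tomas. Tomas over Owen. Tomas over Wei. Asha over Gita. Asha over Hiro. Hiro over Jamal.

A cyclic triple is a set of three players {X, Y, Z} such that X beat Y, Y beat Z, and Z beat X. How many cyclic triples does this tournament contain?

Win totals: Hiro 3, Jamal 3, Wei 2, Owen 2, Tomas 4, Gita 2, Asha 5.
A player with w wins dominates both others in C(w,2) triples; summing gives 3 + 3 + 1 + 1 + 6 + 1 + 10 = 25 transitive triples.
Total triples C(7,3) = 35, so cyclic triples = 35 − 25 = 10.

10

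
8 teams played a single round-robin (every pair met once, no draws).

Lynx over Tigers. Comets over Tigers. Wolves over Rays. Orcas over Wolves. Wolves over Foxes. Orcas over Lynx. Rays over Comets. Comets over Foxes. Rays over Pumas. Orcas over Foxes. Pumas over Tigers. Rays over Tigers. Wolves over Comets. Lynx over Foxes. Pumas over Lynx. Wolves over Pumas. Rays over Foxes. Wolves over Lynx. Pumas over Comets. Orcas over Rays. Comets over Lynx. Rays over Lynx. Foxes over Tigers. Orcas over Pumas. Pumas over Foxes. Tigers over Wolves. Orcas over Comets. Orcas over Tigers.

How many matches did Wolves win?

5

Wolves' results: beat Pumas, Rays, Lynx, Comets, Foxes; lost to Tigers, Orcas.
That is 5 wins.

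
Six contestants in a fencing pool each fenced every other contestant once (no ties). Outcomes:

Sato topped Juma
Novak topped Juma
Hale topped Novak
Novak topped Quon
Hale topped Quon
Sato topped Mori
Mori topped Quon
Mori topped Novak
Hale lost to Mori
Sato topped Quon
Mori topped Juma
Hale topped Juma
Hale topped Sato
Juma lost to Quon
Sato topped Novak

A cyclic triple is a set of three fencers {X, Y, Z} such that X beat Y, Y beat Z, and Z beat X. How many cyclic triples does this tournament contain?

1

Win totals: Quon 1, Novak 2, Sato 4, Mori 4, Juma 0, Hale 4.
A fencer with w wins dominates both others in C(w,2) triples; summing gives 0 + 1 + 6 + 6 + 0 + 6 = 19 transitive triples.
Total triples C(6,3) = 20, so cyclic triples = 20 − 19 = 1.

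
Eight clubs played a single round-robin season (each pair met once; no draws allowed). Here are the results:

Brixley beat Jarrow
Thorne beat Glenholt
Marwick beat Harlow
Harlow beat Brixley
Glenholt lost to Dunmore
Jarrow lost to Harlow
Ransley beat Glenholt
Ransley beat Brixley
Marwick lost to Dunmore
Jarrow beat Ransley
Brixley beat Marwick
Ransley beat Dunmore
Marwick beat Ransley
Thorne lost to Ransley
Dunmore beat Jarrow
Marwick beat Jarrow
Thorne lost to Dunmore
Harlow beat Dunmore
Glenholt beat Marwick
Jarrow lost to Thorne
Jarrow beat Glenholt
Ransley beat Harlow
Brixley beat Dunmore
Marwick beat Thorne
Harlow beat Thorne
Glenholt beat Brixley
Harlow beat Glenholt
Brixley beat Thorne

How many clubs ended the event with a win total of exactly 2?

3

Win totals: Thorne 2, Ransley 5, Jarrow 2, Marwick 4, Dunmore 4, Glenholt 2, Brixley 4, Harlow 5.
Exactly 2: Thorne, Jarrow, Glenholt — 3 clubs.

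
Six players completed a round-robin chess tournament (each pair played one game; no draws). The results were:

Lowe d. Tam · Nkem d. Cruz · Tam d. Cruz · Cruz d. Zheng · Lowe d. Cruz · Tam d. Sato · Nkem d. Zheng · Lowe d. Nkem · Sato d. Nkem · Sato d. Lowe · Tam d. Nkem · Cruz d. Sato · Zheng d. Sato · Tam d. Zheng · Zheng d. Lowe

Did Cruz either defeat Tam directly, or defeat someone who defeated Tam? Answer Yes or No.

Cruz did not beat Tam directly.
Cruz beat Sato, Zheng, but each of them lost to Tam. No two-step path.

No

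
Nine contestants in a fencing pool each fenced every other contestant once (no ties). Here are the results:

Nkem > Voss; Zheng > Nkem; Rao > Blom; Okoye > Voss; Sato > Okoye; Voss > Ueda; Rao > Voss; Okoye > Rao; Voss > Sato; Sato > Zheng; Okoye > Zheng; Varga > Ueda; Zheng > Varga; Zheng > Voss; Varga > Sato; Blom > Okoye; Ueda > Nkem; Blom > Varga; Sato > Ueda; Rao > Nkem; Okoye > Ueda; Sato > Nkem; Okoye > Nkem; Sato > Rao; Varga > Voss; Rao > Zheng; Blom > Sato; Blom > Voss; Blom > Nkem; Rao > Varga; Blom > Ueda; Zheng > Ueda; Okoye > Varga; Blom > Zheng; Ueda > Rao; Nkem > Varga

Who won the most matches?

Blom

Win totals: Varga 3, Nkem 2, Blom 7, Ueda 2, Sato 5, Zheng 4, Okoye 6, Voss 2, Rao 5.
Blom leads with 7 wins (next highest: 6).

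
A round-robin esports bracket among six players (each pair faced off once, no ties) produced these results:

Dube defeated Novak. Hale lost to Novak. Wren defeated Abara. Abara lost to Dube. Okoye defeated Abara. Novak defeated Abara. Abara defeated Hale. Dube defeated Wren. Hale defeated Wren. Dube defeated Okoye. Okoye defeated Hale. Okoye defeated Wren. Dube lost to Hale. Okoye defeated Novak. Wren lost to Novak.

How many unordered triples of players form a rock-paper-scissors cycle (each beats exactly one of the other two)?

Win totals: Okoye 4, Dube 4, Hale 2, Wren 1, Abara 1, Novak 3.
A player with w wins dominates both others in C(w,2) triples; summing gives 6 + 6 + 1 + 0 + 0 + 3 = 16 transitive triples.
Total triples C(6,3) = 20, so cyclic triples = 20 − 16 = 4.

4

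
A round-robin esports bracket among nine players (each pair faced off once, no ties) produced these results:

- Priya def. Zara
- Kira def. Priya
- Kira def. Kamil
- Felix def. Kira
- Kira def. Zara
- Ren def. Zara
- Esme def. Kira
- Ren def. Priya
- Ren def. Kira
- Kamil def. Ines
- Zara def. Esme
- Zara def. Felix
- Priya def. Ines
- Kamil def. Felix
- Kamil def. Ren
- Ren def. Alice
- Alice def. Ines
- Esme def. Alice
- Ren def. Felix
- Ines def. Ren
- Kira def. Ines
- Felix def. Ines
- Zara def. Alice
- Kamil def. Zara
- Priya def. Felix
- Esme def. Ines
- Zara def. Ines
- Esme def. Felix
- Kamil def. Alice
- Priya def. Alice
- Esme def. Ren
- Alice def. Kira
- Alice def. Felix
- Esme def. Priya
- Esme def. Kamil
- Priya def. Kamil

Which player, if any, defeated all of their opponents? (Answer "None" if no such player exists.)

Highest win total is Esme with 7 (out of 8 possible).
Esme lost to Zara, so no player went undefeated.

None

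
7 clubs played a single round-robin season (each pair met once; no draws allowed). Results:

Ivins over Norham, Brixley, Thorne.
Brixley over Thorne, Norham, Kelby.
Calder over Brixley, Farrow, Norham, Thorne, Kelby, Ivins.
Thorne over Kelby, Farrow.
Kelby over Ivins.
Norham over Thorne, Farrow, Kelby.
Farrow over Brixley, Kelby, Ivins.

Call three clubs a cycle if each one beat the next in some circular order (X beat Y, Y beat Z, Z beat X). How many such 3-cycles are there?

Win totals: Norham 3, Ivins 3, Calder 6, Kelby 1, Thorne 2, Farrow 3, Brixley 3.
A club with w wins dominates both others in C(w,2) triples; summing gives 3 + 3 + 15 + 0 + 1 + 3 + 3 = 28 transitive triples.
Total triples C(7,3) = 35, so cyclic triples = 35 − 28 = 7.

7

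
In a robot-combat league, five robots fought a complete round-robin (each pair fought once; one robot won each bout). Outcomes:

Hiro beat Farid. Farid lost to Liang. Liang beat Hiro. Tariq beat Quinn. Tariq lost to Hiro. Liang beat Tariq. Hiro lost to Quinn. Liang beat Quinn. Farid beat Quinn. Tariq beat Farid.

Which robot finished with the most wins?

Win totals: Hiro 2, Quinn 1, Liang 4, Farid 1, Tariq 2.
Liang leads with 4 wins (next highest: 2).

Liang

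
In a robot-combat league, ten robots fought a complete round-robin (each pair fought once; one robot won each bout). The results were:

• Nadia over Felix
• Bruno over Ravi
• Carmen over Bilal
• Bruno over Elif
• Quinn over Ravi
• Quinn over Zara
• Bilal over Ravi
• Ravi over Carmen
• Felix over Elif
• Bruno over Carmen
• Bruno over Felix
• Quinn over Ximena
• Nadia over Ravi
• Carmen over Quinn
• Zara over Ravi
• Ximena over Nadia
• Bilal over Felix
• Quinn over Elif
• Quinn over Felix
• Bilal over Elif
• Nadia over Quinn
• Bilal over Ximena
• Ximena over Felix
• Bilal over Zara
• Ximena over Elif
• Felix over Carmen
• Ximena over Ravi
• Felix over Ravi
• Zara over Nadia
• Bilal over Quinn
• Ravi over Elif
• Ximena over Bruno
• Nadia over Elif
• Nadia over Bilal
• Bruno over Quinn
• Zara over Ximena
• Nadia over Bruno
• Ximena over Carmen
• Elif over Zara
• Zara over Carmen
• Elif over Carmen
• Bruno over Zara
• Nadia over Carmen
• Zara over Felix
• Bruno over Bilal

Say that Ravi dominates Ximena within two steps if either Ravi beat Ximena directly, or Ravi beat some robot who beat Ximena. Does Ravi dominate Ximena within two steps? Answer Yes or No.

Ravi did not beat Ximena directly.
Ravi beat Elif, Carmen, but each of them lost to Ximena. No two-step path.

No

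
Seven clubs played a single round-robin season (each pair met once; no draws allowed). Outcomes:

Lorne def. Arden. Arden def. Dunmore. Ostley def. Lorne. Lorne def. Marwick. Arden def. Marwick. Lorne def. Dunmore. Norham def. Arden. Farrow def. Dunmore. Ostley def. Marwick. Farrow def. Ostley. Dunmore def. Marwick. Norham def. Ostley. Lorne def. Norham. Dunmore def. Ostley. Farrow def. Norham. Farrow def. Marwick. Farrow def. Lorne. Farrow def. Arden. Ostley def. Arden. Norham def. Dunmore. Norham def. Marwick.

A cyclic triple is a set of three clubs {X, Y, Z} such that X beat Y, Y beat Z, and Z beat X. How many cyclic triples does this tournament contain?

Win totals: Marwick 0, Dunmore 2, Lorne 4, Arden 2, Ostley 3, Farrow 6, Norham 4.
A club with w wins dominates both others in C(w,2) triples; summing gives 0 + 1 + 6 + 1 + 3 + 15 + 6 = 32 transitive triples.
Total triples C(7,3) = 35, so cyclic triples = 35 − 32 = 3.

3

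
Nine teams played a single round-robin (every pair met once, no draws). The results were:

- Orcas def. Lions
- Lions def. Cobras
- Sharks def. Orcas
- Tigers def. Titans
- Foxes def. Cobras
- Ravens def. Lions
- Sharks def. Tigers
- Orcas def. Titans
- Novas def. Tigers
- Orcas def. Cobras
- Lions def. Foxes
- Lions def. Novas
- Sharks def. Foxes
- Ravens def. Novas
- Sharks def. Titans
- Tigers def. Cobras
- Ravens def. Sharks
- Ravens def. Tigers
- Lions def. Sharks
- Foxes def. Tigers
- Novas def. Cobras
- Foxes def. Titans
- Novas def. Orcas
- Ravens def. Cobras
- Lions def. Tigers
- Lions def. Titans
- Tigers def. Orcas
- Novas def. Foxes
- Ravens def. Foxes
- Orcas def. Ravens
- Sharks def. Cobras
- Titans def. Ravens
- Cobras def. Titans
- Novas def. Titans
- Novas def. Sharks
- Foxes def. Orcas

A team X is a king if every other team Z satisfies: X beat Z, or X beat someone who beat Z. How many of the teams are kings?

Tigers cannot reach Sharks, Novas, Foxes in two steps.
Cobras cannot reach Tigers, Sharks, Orcas, Novas, Lions, Foxes in two steps.
Titans cannot reach Orcas in two steps.
Sharks cannot reach Novas in two steps.
Ravens reaches everyone (king).
Orcas reaches everyone (king).
Novas reaches everyone (king).
Lions reaches everyone (king).
Foxes cannot reach Sharks, Novas in two steps.
Kings: Ravens, Orcas, Novas, Lions — 4.

4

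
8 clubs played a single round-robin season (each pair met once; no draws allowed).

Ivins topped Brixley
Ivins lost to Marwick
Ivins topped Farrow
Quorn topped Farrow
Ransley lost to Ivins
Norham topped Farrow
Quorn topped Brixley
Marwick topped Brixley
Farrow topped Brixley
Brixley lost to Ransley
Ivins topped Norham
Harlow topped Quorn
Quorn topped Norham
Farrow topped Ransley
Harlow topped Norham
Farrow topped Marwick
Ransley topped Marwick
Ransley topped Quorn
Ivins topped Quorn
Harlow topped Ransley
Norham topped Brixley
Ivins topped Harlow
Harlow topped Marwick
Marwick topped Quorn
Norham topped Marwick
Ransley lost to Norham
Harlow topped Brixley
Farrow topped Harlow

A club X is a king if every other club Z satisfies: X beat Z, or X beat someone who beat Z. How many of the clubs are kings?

5

Brixley cannot reach Norham, Quorn, Marwick, Farrow, Ransley, Ivins, Harlow in two steps.
Norham reaches everyone (king).
Quorn cannot reach Ivins in two steps.
Marwick reaches everyone (king).
Farrow reaches everyone (king).
Ransley cannot reach Harlow in two steps.
Ivins reaches everyone (king).
Harlow reaches everyone (king).
Kings: Norham, Marwick, Farrow, Ivins, Harlow — 5.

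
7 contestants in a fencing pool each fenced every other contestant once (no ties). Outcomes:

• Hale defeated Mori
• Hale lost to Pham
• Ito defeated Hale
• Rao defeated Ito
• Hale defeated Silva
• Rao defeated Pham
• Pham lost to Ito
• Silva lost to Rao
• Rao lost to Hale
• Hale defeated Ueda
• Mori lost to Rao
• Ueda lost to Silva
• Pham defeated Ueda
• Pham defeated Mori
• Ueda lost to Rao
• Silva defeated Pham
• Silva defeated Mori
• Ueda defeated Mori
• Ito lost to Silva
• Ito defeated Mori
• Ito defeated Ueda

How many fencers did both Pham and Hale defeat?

2

Pham beat: Mori, Ueda, Hale.
Hale beat: Silva, Mori, Ueda, Rao.
Both beat: Mori, Ueda — 2.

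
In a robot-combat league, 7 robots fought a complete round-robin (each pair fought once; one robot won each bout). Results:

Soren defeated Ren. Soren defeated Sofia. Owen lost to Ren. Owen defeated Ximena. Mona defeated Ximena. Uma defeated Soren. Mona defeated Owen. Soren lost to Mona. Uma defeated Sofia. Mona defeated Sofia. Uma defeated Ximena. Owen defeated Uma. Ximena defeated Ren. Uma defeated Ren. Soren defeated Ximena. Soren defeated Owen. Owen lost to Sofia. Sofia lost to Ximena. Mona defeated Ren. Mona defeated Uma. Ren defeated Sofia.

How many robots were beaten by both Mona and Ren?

2

Mona beat: Sofia, Ren, Soren, Uma, Owen, Ximena.
Ren beat: Sofia, Owen.
Both beat: Sofia, Owen — 2.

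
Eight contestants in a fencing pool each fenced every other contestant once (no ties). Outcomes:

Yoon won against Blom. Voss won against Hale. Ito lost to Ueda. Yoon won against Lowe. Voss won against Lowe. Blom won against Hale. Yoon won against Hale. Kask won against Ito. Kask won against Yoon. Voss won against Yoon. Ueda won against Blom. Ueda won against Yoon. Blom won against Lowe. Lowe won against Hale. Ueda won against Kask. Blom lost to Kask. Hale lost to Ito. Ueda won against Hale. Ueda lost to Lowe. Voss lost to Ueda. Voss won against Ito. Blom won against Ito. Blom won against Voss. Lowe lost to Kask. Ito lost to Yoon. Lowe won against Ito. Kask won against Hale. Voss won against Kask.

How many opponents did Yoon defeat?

4

Yoon's results: beat Lowe, Blom, Hale, Ito; lost to Voss, Kask, Ueda.
That is 4 wins.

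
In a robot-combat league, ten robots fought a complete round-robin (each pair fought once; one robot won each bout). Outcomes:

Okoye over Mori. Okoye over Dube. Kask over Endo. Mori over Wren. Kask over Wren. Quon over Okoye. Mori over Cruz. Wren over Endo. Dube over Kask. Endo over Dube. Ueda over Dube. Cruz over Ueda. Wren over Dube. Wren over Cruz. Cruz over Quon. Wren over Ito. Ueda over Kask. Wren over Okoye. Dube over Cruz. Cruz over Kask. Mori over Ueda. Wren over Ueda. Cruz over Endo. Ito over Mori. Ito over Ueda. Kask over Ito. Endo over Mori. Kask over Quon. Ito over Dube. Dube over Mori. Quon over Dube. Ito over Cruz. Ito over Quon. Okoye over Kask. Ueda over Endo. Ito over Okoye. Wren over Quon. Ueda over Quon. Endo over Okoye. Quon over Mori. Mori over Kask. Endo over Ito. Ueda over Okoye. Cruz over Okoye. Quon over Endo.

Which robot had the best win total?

Wren

Win totals: Dube 3, Kask 4, Cruz 5, Ito 6, Mori 4, Endo 4, Wren 7, Okoye 3, Quon 4, Ueda 5.
Wren leads with 7 wins (next highest: 6).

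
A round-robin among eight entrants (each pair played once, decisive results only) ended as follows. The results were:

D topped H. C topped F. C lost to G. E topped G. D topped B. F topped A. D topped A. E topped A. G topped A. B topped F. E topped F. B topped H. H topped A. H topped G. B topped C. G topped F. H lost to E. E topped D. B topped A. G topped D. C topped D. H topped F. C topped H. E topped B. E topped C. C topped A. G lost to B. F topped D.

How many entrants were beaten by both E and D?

E beat: A, B, C, D, F, G, H.
D beat: A, B, H.
Both beat: A, B, H — 3.

3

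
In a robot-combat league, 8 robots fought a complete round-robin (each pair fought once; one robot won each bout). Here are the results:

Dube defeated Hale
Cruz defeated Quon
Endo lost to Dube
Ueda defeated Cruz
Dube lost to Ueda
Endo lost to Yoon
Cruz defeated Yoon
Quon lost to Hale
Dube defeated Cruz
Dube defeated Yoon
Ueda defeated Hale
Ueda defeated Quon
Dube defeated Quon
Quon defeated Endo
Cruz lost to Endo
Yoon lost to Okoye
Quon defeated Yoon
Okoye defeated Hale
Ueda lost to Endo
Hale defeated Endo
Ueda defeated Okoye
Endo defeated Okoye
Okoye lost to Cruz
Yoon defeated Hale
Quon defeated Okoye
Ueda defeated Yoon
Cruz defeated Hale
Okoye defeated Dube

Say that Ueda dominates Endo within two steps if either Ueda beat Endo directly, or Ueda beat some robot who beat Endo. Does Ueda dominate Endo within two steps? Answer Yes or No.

Ueda did not beat Endo directly.
Ueda beat Yoon, Dube, Quon, Okoye, Cruz, Hale. Of those, Yoon beat Endo.

Yes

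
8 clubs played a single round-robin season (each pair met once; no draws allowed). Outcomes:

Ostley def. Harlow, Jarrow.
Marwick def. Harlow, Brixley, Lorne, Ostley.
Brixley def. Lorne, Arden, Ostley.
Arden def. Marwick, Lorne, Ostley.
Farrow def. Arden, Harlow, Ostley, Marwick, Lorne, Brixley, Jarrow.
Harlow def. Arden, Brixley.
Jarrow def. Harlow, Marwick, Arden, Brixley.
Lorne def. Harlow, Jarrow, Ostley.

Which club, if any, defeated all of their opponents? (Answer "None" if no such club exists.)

Farrow

Farrow has 7 wins out of 7 opponents — a perfect record.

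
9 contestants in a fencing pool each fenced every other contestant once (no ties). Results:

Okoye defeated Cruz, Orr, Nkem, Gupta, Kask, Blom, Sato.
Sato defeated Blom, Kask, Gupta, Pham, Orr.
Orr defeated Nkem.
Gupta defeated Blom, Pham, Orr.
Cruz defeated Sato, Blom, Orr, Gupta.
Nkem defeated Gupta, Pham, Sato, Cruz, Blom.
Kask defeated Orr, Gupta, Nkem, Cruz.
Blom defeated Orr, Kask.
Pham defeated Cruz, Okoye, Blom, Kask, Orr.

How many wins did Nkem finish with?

5

Nkem's results: beat Sato, Cruz, Gupta, Blom, Pham; lost to Kask, Orr, Okoye.
That is 5 wins.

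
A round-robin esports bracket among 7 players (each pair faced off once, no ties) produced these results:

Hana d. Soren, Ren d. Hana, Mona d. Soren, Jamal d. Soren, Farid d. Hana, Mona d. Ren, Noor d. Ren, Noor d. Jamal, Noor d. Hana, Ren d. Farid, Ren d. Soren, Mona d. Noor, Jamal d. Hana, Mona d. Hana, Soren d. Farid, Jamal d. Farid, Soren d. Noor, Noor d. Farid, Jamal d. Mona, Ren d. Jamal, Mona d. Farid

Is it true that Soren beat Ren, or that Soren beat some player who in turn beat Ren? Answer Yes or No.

Yes

Soren did not beat Ren directly.
Soren beat Farid, Noor. Of those, Noor beat Ren.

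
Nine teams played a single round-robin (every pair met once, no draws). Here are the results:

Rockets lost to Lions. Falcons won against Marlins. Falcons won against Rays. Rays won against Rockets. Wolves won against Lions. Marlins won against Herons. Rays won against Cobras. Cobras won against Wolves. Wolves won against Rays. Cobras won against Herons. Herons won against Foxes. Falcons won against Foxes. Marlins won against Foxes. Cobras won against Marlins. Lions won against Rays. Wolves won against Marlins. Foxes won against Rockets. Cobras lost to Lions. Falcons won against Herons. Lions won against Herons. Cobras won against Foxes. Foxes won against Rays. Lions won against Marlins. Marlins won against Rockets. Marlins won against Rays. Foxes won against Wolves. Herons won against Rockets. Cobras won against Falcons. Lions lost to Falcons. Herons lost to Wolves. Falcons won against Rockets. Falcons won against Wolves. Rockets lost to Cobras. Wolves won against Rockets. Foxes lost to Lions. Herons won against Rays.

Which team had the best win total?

Falcons

Win totals: Foxes 3, Cobras 6, Lions 6, Rockets 0, Wolves 5, Falcons 7, Herons 3, Marlins 4, Rays 2.
Falcons leads with 7 wins (next highest: 6).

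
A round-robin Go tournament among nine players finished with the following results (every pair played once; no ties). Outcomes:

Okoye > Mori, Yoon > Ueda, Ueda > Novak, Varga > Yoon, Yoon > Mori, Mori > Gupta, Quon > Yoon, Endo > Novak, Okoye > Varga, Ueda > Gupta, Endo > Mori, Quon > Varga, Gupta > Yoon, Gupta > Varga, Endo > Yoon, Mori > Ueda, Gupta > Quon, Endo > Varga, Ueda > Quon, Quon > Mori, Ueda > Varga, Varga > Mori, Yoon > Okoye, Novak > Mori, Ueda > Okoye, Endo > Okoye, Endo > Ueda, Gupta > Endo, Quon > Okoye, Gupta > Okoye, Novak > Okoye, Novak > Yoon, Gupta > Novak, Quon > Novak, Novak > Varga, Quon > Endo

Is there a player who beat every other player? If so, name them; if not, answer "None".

Highest win total is Quon with 6 (out of 8 possible).
Quon lost to Ueda, Gupta, so no player went undefeated.

None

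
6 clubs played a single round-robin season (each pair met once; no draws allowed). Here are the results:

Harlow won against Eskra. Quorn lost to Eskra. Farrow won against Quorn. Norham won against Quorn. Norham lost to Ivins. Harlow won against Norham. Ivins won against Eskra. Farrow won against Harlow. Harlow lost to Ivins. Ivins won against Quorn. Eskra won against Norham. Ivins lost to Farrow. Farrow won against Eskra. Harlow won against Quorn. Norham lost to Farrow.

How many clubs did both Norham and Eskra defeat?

Norham beat: Quorn.
Eskra beat: Norham, Quorn.
Both beat: Quorn — 1.

1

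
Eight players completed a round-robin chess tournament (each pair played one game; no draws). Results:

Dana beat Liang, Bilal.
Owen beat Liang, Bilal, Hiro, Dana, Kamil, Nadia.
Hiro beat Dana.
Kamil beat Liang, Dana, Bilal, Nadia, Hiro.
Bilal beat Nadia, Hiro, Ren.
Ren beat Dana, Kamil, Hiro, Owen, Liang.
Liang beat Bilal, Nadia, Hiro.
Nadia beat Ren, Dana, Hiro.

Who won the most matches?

Win totals: Nadia 3, Kamil 5, Hiro 1, Owen 6, Liang 3, Dana 2, Bilal 3, Ren 5.
Owen leads with 6 wins (next highest: 5).

Owen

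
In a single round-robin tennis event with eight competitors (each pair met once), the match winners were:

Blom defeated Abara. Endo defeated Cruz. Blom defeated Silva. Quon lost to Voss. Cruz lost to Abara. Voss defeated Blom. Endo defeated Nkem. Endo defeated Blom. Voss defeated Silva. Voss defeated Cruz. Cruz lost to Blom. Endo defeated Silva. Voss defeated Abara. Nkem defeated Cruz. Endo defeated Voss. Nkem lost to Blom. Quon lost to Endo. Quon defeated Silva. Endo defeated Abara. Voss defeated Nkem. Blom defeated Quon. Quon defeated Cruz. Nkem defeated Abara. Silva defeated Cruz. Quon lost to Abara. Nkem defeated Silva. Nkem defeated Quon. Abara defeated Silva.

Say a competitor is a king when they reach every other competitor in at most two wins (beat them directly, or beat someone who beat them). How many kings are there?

1

Voss cannot reach Endo in two steps.
Quon cannot reach Voss, Endo, Abara, Nkem, Blom in two steps.
Endo reaches everyone (king).
Cruz cannot reach Voss, Quon, Endo, Silva, Abara, Nkem, Blom in two steps.
Silva cannot reach Voss, Quon, Endo, Abara, Nkem, Blom in two steps.
Abara cannot reach Voss, Endo, Nkem, Blom in two steps.
Nkem cannot reach Voss, Endo, Blom in two steps.
Blom cannot reach Voss, Endo in two steps.
Kings: Endo — 1.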